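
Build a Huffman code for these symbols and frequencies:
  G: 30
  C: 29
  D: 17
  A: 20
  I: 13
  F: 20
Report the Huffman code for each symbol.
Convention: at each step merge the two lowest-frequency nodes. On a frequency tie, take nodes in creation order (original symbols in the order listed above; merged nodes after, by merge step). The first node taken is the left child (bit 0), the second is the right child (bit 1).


Huffman tree construction:
Step 1: Merge I(13) + D(17) = 30
Step 2: Merge A(20) + F(20) = 40
Step 3: Merge C(29) + G(30) = 59
Step 4: Merge (I+D)(30) + (A+F)(40) = 70
Step 5: Merge (C+G)(59) + ((I+D)+(A+F))(70) = 129
Read each symbol's code off the tree from the root (left child = 0, right child = 1).

Codes:
  G: 01 (length 2)
  C: 00 (length 2)
  D: 101 (length 3)
  A: 110 (length 3)
  I: 100 (length 3)
  F: 111 (length 3)
Average code length: 328/129 = 2.5426 bits/symbol


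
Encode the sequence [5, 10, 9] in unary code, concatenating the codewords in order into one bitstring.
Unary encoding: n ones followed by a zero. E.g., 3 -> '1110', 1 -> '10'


Encode each number as n ones followed by a terminating 0:
  5 -> 111110 (6 bits)
  10 -> 11111111110 (11 bits)
  9 -> 1111111110 (10 bits)
Total length = 6 + 11 + 10 = 27 bits.

Unary([5, 10, 9]) = 111110111111111101111111110 (27 bits)


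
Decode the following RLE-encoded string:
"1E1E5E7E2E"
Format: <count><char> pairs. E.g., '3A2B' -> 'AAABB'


Expanding each <count><char> pair:
  1E -> 'E'
  1E -> 'E'
  5E -> 'EEEEE'
  7E -> 'EEEEEEE'
  2E -> 'EE'

Decoded = EEEEEEEEEEEEEEEE


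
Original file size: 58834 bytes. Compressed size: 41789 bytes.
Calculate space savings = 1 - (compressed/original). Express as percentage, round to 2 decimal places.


ratio = compressed/original = 41789/58834 = 0.710287
savings = 1 - ratio = 1 - 0.710287 = 0.289713
as a percentage: 0.289713 * 100 = 28.97%

Space savings = 1 - 41789/58834 = 28.97%


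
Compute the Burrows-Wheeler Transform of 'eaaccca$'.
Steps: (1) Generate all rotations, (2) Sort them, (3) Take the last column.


Rotations (sorted):
  0: $eaaccca -> last char: a
  1: a$eaaccc -> last char: c
  2: aaccca$e -> last char: e
  3: accca$ea -> last char: a
  4: ca$eaacc -> last char: c
  5: cca$eaac -> last char: c
  6: ccca$eaa -> last char: a
  7: eaaccca$ -> last char: $


BWT = aceacca$


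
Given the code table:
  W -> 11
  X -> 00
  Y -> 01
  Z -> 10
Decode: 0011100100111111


Decoding:
00 -> X
11 -> W
10 -> Z
01 -> Y
00 -> X
11 -> W
11 -> W
11 -> W


Result: XWZYXWWW


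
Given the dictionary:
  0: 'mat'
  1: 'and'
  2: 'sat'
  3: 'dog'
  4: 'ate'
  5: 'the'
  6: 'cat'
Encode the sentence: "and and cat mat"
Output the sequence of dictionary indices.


Look up each word in the dictionary:
  'and' -> 1
  'and' -> 1
  'cat' -> 6
  'mat' -> 0

Encoded: [1, 1, 6, 0]


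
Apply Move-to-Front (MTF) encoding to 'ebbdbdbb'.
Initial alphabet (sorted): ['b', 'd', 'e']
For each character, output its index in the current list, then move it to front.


MTF encoding:
'e': index 2 in ['b', 'd', 'e'] -> ['e', 'b', 'd']
'b': index 1 in ['e', 'b', 'd'] -> ['b', 'e', 'd']
'b': index 0 in ['b', 'e', 'd'] -> ['b', 'e', 'd']
'd': index 2 in ['b', 'e', 'd'] -> ['d', 'b', 'e']
'b': index 1 in ['d', 'b', 'e'] -> ['b', 'd', 'e']
'd': index 1 in ['b', 'd', 'e'] -> ['d', 'b', 'e']
'b': index 1 in ['d', 'b', 'e'] -> ['b', 'd', 'e']
'b': index 0 in ['b', 'd', 'e'] -> ['b', 'd', 'e']


Output: [2, 1, 0, 2, 1, 1, 1, 0]


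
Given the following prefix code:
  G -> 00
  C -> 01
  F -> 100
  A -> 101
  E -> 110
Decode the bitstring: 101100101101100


Decoding step by step:
Bits 101 -> A
Bits 100 -> F
Bits 101 -> A
Bits 101 -> A
Bits 100 -> F


Decoded message: AFAAF


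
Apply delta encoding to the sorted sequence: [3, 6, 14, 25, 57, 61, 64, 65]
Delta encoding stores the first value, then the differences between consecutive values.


First value: 3
Deltas:
  6 - 3 = 3
  14 - 6 = 8
  25 - 14 = 11
  57 - 25 = 32
  61 - 57 = 4
  64 - 61 = 3
  65 - 64 = 1


Delta encoded: [3, 3, 8, 11, 32, 4, 3, 1]


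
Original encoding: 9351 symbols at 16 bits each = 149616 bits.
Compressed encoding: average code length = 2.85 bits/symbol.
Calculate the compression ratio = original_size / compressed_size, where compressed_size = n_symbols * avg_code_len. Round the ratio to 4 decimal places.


original_size = n_symbols * orig_bits = 9351 * 16 = 149616 bits
compressed_size = n_symbols * avg_code_len = 9351 * 2.85 = 26650.35 bits
ratio = original_size / compressed_size = 149616 / 26650.35 = 5.614

Compression ratio = 5.614


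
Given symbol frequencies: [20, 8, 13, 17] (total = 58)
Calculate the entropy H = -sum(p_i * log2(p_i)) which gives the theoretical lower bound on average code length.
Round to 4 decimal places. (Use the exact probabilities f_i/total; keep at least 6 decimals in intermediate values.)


Per-symbol terms -p_i * log2(p_i) with p_i = f_i/58:
  p = 20/58 = 0.344828: log2(p) = -1.536053, -p*log2(p) = 0.529673
  p = 8/58 = 0.137931: log2(p) = -2.857981, -p*log2(p) = 0.394204
  p = 13/58 = 0.224138: log2(p) = -2.157541, -p*log2(p) = 0.483587
  p = 17/58 = 0.293103: log2(p) = -1.770518, -p*log2(p) = 0.518945
H = 0.529673 + 0.394204 + 0.483587 + 0.518945 = 1.926409

H = 1.9264 bits/symbol


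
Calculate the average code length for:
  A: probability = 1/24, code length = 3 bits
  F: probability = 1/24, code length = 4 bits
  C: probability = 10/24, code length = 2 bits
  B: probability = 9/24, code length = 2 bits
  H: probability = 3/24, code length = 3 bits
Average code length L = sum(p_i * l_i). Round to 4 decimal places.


Weighted contributions p_i * l_i:
  A: (1/24) * 3 = 3/24
  F: (1/24) * 4 = 4/24
  C: (10/24) * 2 = 20/24
  B: (9/24) * 2 = 18/24
  H: (3/24) * 3 = 9/24
Sum = (3 + 4 + 20 + 18 + 9)/24 = 54/24

L = 54/24 = 2.2500 bits/symbol


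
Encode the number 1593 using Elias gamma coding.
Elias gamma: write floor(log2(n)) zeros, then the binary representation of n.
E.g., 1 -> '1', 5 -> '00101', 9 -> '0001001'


num_bits = floor(log2(1593)) + 1 = 11
leading_zeros = num_bits - 1 = 10
binary(1593) = 11000111001

Elias gamma(1593) = '0000000000' + '11000111001' = 000000000011000111001 (21 bits)


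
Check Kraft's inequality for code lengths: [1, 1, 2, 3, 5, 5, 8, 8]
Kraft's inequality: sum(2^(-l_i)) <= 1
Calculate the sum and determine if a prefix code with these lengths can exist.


Sum = 2^(-1) + 2^(-1) + 2^(-2) + 2^(-3) + 2^(-5) + 2^(-5) + 2^(-8) + 2^(-8)
    = 0.5 + 0.5 + 0.25 + 0.125 + 0.03125 + 0.03125 + 0.00390625 + 0.00390625
    = 370/256 = 1.4453125
Since 1.4453125 > 1, Kraft's inequality is NOT satisfied.
A prefix code with these lengths CANNOT exist.

Kraft sum = 1.4453125. Not satisfied.


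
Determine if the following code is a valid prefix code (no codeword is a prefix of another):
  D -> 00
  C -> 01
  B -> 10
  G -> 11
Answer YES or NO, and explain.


Checking each pair (does one codeword prefix another?):
  D='00' vs C='01': no prefix
  D='00' vs B='10': no prefix
  D='00' vs G='11': no prefix
  C='01' vs D='00': no prefix
  C='01' vs B='10': no prefix
  C='01' vs G='11': no prefix
  B='10' vs D='00': no prefix
  B='10' vs C='01': no prefix
  B='10' vs G='11': no prefix
  G='11' vs D='00': no prefix
  G='11' vs C='01': no prefix
  G='11' vs B='10': no prefix
No violation found over all pairs.

YES -- this is a valid prefix code. No codeword is a prefix of any other codeword.


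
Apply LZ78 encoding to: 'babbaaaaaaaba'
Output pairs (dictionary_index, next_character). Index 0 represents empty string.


LZ78 encoding steps:
Dictionary: {0: ''}
Step 1: w='' (idx 0), next='b' -> output (0, 'b'), add 'b' as idx 1
Step 2: w='' (idx 0), next='a' -> output (0, 'a'), add 'a' as idx 2
Step 3: w='b' (idx 1), next='b' -> output (1, 'b'), add 'bb' as idx 3
Step 4: w='a' (idx 2), next='a' -> output (2, 'a'), add 'aa' as idx 4
Step 5: w='aa' (idx 4), next='a' -> output (4, 'a'), add 'aaa' as idx 5
Step 6: w='aa' (idx 4), next='b' -> output (4, 'b'), add 'aab' as idx 6
Step 7: w='a' (idx 2), end of input -> output (2, '')


Encoded: [(0, 'b'), (0, 'a'), (1, 'b'), (2, 'a'), (4, 'a'), (4, 'b'), (2, '')]


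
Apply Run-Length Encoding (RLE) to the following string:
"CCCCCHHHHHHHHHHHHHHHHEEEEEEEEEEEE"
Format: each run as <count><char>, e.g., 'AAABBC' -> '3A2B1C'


Scanning runs left to right:
  i=0: run of 'C' x 5 -> '5C'
  i=5: run of 'H' x 16 -> '16H'
  i=21: run of 'E' x 12 -> '12E'

RLE = 5C16H12E


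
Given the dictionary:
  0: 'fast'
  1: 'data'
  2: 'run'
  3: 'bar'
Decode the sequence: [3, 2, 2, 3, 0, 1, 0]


Look up each index in the dictionary:
  3 -> 'bar'
  2 -> 'run'
  2 -> 'run'
  3 -> 'bar'
  0 -> 'fast'
  1 -> 'data'
  0 -> 'fast'

Decoded: "bar run run bar fast data fast"


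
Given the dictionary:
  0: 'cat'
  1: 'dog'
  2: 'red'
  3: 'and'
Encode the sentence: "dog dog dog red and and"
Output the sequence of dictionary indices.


Look up each word in the dictionary:
  'dog' -> 1
  'dog' -> 1
  'dog' -> 1
  'red' -> 2
  'and' -> 3
  'and' -> 3

Encoded: [1, 1, 1, 2, 3, 3]


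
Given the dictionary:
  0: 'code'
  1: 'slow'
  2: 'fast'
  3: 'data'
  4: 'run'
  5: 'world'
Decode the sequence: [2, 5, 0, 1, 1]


Look up each index in the dictionary:
  2 -> 'fast'
  5 -> 'world'
  0 -> 'code'
  1 -> 'slow'
  1 -> 'slow'

Decoded: "fast world code slow slow"


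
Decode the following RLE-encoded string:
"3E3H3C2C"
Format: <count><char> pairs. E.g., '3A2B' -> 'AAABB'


Expanding each <count><char> pair:
  3E -> 'EEE'
  3H -> 'HHH'
  3C -> 'CCC'
  2C -> 'CC'

Decoded = EEEHHHCCCCC


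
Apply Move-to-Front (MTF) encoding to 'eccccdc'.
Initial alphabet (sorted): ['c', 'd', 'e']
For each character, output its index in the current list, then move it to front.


MTF encoding:
'e': index 2 in ['c', 'd', 'e'] -> ['e', 'c', 'd']
'c': index 1 in ['e', 'c', 'd'] -> ['c', 'e', 'd']
'c': index 0 in ['c', 'e', 'd'] -> ['c', 'e', 'd']
'c': index 0 in ['c', 'e', 'd'] -> ['c', 'e', 'd']
'c': index 0 in ['c', 'e', 'd'] -> ['c', 'e', 'd']
'd': index 2 in ['c', 'e', 'd'] -> ['d', 'c', 'e']
'c': index 1 in ['d', 'c', 'e'] -> ['c', 'd', 'e']


Output: [2, 1, 0, 0, 0, 2, 1]


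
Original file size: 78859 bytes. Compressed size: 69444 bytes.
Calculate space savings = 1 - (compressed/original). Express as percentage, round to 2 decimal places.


ratio = compressed/original = 69444/78859 = 0.88061
savings = 1 - ratio = 1 - 0.88061 = 0.11939
as a percentage: 0.11939 * 100 = 11.94%

Space savings = 1 - 69444/78859 = 11.94%


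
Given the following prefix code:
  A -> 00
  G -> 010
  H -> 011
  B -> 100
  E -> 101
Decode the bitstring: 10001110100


Decoding step by step:
Bits 100 -> B
Bits 011 -> H
Bits 101 -> E
Bits 00 -> A


Decoded message: BHEA


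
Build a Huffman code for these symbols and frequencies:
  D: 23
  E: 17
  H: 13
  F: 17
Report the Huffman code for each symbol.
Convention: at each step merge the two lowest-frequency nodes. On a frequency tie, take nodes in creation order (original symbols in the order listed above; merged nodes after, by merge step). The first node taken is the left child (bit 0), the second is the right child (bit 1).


Huffman tree construction:
Step 1: Merge H(13) + E(17) = 30
Step 2: Merge F(17) + D(23) = 40
Step 3: Merge (H+E)(30) + (F+D)(40) = 70
Read each symbol's code off the tree from the root (left child = 0, right child = 1).

Codes:
  D: 11 (length 2)
  E: 01 (length 2)
  H: 00 (length 2)
  F: 10 (length 2)
Average code length: 140/70 = 2.0000 bits/symbol


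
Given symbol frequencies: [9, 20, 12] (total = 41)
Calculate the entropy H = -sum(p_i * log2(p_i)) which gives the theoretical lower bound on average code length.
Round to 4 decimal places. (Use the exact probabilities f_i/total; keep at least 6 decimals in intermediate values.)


Per-symbol terms -p_i * log2(p_i) with p_i = f_i/41:
  p = 9/41 = 0.219512: log2(p) = -2.187627, -p*log2(p) = 0.480211
  p = 20/41 = 0.487805: log2(p) = -1.035624, -p*log2(p) = 0.505182
  p = 12/41 = 0.292683: log2(p) = -1.772590, -p*log2(p) = 0.518807
H = 0.480211 + 0.505182 + 0.518807 = 1.504200

H = 1.5042 bits/symbol


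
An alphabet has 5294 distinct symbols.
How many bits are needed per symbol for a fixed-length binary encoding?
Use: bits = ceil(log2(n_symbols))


log2(5294) = 12.3701
Bracket: 2^12 = 4096 < 5294 <= 2^13 = 8192
So ceil(log2(5294)) = 13

bits = ceil(log2(5294)) = ceil(12.3701) = 13 bits


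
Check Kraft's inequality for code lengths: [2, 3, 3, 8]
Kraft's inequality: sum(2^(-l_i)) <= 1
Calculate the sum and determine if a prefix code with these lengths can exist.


Sum = 2^(-2) + 2^(-3) + 2^(-3) + 2^(-8)
    = 0.25 + 0.125 + 0.125 + 0.00390625
    = 129/256 = 0.50390625
Since 0.50390625 <= 1, Kraft's inequality IS satisfied.
A prefix code with these lengths CAN exist.

Kraft sum = 0.50390625. Satisfied.


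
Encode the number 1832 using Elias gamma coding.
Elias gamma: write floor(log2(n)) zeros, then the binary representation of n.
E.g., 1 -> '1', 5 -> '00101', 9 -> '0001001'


num_bits = floor(log2(1832)) + 1 = 11
leading_zeros = num_bits - 1 = 10
binary(1832) = 11100101000

Elias gamma(1832) = '0000000000' + '11100101000' = 000000000011100101000 (21 bits)


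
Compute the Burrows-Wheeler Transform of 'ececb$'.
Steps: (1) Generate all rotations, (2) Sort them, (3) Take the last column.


Rotations (sorted):
  0: $ececb -> last char: b
  1: b$ecec -> last char: c
  2: cb$ece -> last char: e
  3: cecb$e -> last char: e
  4: ecb$ec -> last char: c
  5: ececb$ -> last char: $


BWT = bceec$


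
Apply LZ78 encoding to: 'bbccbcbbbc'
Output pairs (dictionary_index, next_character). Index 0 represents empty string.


LZ78 encoding steps:
Dictionary: {0: ''}
Step 1: w='' (idx 0), next='b' -> output (0, 'b'), add 'b' as idx 1
Step 2: w='b' (idx 1), next='c' -> output (1, 'c'), add 'bc' as idx 2
Step 3: w='' (idx 0), next='c' -> output (0, 'c'), add 'c' as idx 3
Step 4: w='bc' (idx 2), next='b' -> output (2, 'b'), add 'bcb' as idx 4
Step 5: w='b' (idx 1), next='b' -> output (1, 'b'), add 'bb' as idx 5
Step 6: w='c' (idx 3), end of input -> output (3, '')


Encoded: [(0, 'b'), (1, 'c'), (0, 'c'), (2, 'b'), (1, 'b'), (3, '')]


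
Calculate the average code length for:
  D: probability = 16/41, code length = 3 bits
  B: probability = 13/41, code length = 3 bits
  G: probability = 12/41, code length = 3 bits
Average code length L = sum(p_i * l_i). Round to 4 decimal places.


Weighted contributions p_i * l_i:
  D: (16/41) * 3 = 48/41
  B: (13/41) * 3 = 39/41
  G: (12/41) * 3 = 36/41
Sum = (48 + 39 + 36)/41 = 123/41

L = 123/41 = 3.0000 bits/symbol


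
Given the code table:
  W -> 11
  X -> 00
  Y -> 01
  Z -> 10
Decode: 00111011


Decoding:
00 -> X
11 -> W
10 -> Z
11 -> W


Result: XWZW


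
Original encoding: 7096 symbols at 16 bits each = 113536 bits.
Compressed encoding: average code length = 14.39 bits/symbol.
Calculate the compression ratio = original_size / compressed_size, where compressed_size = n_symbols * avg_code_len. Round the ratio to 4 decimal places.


original_size = n_symbols * orig_bits = 7096 * 16 = 113536 bits
compressed_size = n_symbols * avg_code_len = 7096 * 14.39 = 102111.44 bits
ratio = original_size / compressed_size = 113536 / 102111.44 = 1.1119

Compression ratio = 1.1119


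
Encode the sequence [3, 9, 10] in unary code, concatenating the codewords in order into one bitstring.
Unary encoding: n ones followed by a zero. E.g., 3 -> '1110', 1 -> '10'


Encode each number as n ones followed by a terminating 0:
  3 -> 1110 (4 bits)
  9 -> 1111111110 (10 bits)
  10 -> 11111111110 (11 bits)
Total length = 4 + 10 + 11 = 25 bits.

Unary([3, 9, 10]) = 1110111111111011111111110 (25 bits)


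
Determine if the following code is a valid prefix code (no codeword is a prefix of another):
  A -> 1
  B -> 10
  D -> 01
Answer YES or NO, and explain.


Checking each pair (does one codeword prefix another?):
  A='1' vs B='10': prefix -- VIOLATION

NO -- this is NOT a valid prefix code. A (1) is a prefix of B (10).


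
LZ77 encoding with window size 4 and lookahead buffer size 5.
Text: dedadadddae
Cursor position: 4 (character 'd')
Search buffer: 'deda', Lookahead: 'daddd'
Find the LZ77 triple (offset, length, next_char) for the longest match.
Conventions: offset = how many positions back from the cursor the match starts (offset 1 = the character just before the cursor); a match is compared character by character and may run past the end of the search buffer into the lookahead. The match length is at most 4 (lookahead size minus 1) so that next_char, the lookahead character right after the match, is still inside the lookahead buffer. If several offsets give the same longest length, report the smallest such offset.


Try each offset into the search buffer:
  offset=1 (pos 3, char 'a'): match length 0
  offset=2 (pos 2, char 'd'): match length 3
  offset=3 (pos 1, char 'e'): match length 0
  offset=4 (pos 0, char 'd'): match length 1
Longest match has length 3 at offset 2.
next_char = character at position 4 + 3 = 7 -> 'd'

Best match: offset=2, length=3 (matching 'dad' starting at position 2)
LZ77 triple: (2, 3, 'd')


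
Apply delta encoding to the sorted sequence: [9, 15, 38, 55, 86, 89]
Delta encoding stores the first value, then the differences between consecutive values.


First value: 9
Deltas:
  15 - 9 = 6
  38 - 15 = 23
  55 - 38 = 17
  86 - 55 = 31
  89 - 86 = 3


Delta encoded: [9, 6, 23, 17, 31, 3]


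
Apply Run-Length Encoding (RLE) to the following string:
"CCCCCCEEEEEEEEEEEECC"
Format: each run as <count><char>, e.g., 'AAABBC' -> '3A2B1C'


Scanning runs left to right:
  i=0: run of 'C' x 6 -> '6C'
  i=6: run of 'E' x 12 -> '12E'
  i=18: run of 'C' x 2 -> '2C'

RLE = 6C12E2C


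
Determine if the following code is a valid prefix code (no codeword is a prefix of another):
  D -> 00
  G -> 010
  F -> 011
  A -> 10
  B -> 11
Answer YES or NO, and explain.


Checking each pair (does one codeword prefix another?):
  D='00' vs G='010': no prefix
  D='00' vs F='011': no prefix
  D='00' vs A='10': no prefix
  D='00' vs B='11': no prefix
  G='010' vs D='00': no prefix
  G='010' vs F='011': no prefix
  G='010' vs A='10': no prefix
  G='010' vs B='11': no prefix
  F='011' vs D='00': no prefix
  F='011' vs G='010': no prefix
  F='011' vs A='10': no prefix
  F='011' vs B='11': no prefix
  A='10' vs D='00': no prefix
  A='10' vs G='010': no prefix
  A='10' vs F='011': no prefix
  A='10' vs B='11': no prefix
  B='11' vs D='00': no prefix
  B='11' vs G='010': no prefix
  B='11' vs F='011': no prefix
  B='11' vs A='10': no prefix
No violation found over all pairs.

YES -- this is a valid prefix code. No codeword is a prefix of any other codeword.


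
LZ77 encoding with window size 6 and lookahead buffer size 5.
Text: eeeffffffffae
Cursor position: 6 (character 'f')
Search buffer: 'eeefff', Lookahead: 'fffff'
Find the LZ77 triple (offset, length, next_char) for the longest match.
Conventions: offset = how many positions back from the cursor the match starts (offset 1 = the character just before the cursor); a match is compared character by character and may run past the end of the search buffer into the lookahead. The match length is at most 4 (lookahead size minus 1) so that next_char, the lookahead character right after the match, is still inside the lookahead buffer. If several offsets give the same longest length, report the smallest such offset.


Try each offset into the search buffer:
  offset=1 (pos 5, char 'f'): match length 4
  offset=2 (pos 4, char 'f'): match length 4
  offset=3 (pos 3, char 'f'): match length 4
  offset=4 (pos 2, char 'e'): match length 0
  offset=5 (pos 1, char 'e'): match length 0
  offset=6 (pos 0, char 'e'): match length 0
Longest match has length 4, found at offsets 1, 2, 3; take the smallest, offset 1.
next_char = character at position 6 + 4 = 10 -> 'f'

Best match: offset=1, length=4 (matching 'ffff' starting at position 5)
LZ77 triple: (1, 4, 'f')


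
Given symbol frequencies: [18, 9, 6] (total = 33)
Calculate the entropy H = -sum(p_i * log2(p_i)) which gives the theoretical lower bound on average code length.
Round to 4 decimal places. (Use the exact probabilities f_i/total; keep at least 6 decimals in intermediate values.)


Per-symbol terms -p_i * log2(p_i) with p_i = f_i/33:
  p = 18/33 = 0.545455: log2(p) = -0.874469, -p*log2(p) = 0.476983
  p = 9/33 = 0.272727: log2(p) = -1.874469, -p*log2(p) = 0.511219
  p = 6/33 = 0.181818: log2(p) = -2.459432, -p*log2(p) = 0.447169
H = 0.476983 + 0.511219 + 0.447169 = 1.435371

H = 1.4354 bits/symbol


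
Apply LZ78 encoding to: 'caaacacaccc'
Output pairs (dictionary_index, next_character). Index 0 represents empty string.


LZ78 encoding steps:
Dictionary: {0: ''}
Step 1: w='' (idx 0), next='c' -> output (0, 'c'), add 'c' as idx 1
Step 2: w='' (idx 0), next='a' -> output (0, 'a'), add 'a' as idx 2
Step 3: w='a' (idx 2), next='a' -> output (2, 'a'), add 'aa' as idx 3
Step 4: w='c' (idx 1), next='a' -> output (1, 'a'), add 'ca' as idx 4
Step 5: w='ca' (idx 4), next='c' -> output (4, 'c'), add 'cac' as idx 5
Step 6: w='c' (idx 1), next='c' -> output (1, 'c'), add 'cc' as idx 6


Encoded: [(0, 'c'), (0, 'a'), (2, 'a'), (1, 'a'), (4, 'c'), (1, 'c')]


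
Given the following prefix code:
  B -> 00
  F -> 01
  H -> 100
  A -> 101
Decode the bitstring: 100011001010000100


Decoding step by step:
Bits 100 -> H
Bits 01 -> F
Bits 100 -> H
Bits 101 -> A
Bits 00 -> B
Bits 00 -> B
Bits 100 -> H


Decoded message: HFHABBH


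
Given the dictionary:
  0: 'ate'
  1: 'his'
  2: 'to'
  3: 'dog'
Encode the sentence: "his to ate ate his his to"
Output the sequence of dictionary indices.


Look up each word in the dictionary:
  'his' -> 1
  'to' -> 2
  'ate' -> 0
  'ate' -> 0
  'his' -> 1
  'his' -> 1
  'to' -> 2

Encoded: [1, 2, 0, 0, 1, 1, 2]


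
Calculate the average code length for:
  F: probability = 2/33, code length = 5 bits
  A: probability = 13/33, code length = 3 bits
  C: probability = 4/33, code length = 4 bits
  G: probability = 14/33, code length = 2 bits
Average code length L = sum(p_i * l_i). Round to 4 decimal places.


Weighted contributions p_i * l_i:
  F: (2/33) * 5 = 10/33
  A: (13/33) * 3 = 39/33
  C: (4/33) * 4 = 16/33
  G: (14/33) * 2 = 28/33
Sum = (10 + 39 + 16 + 28)/33 = 93/33

L = 93/33 = 2.8182 bits/symbol


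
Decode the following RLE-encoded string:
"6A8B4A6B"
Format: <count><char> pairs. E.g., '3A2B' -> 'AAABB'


Expanding each <count><char> pair:
  6A -> 'AAAAAA'
  8B -> 'BBBBBBBB'
  4A -> 'AAAA'
  6B -> 'BBBBBB'

Decoded = AAAAAABBBBBBBBAAAABBBBBB


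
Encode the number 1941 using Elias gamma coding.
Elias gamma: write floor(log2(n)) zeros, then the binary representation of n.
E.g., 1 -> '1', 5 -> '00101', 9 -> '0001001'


num_bits = floor(log2(1941)) + 1 = 11
leading_zeros = num_bits - 1 = 10
binary(1941) = 11110010101

Elias gamma(1941) = '0000000000' + '11110010101' = 000000000011110010101 (21 bits)


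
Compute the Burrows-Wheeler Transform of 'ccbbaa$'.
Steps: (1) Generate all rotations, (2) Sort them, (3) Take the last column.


Rotations (sorted):
  0: $ccbbaa -> last char: a
  1: a$ccbba -> last char: a
  2: aa$ccbb -> last char: b
  3: baa$ccb -> last char: b
  4: bbaa$cc -> last char: c
  5: cbbaa$c -> last char: c
  6: ccbbaa$ -> last char: $


BWT = aabbcc$


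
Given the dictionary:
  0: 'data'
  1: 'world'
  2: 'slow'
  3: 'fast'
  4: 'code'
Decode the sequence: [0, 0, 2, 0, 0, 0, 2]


Look up each index in the dictionary:
  0 -> 'data'
  0 -> 'data'
  2 -> 'slow'
  0 -> 'data'
  0 -> 'data'
  0 -> 'data'
  2 -> 'slow'

Decoded: "data data slow data data data slow"


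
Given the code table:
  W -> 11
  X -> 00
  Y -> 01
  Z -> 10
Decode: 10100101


Decoding:
10 -> Z
10 -> Z
01 -> Y
01 -> Y


Result: ZZYY


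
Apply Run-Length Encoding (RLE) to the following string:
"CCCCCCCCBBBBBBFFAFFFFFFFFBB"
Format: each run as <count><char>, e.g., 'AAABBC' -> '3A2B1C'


Scanning runs left to right:
  i=0: run of 'C' x 8 -> '8C'
  i=8: run of 'B' x 6 -> '6B'
  i=14: run of 'F' x 2 -> '2F'
  i=16: run of 'A' x 1 -> '1A'
  i=17: run of 'F' x 8 -> '8F'
  i=25: run of 'B' x 2 -> '2B'

RLE = 8C6B2F1A8F2B


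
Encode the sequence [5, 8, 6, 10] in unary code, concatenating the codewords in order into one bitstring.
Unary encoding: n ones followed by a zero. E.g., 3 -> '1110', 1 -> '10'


Encode each number as n ones followed by a terminating 0:
  5 -> 111110 (6 bits)
  8 -> 111111110 (9 bits)
  6 -> 1111110 (7 bits)
  10 -> 11111111110 (11 bits)
Total length = 6 + 9 + 7 + 11 = 33 bits.

Unary([5, 8, 6, 10]) = 111110111111110111111011111111110 (33 bits)


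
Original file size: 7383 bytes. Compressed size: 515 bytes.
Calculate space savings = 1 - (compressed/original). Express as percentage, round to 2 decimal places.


ratio = compressed/original = 515/7383 = 0.069755
savings = 1 - ratio = 1 - 0.069755 = 0.930245
as a percentage: 0.930245 * 100 = 93.02%

Space savings = 1 - 515/7383 = 93.02%


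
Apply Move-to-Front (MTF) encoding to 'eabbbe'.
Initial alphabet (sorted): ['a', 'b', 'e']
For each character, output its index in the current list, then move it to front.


MTF encoding:
'e': index 2 in ['a', 'b', 'e'] -> ['e', 'a', 'b']
'a': index 1 in ['e', 'a', 'b'] -> ['a', 'e', 'b']
'b': index 2 in ['a', 'e', 'b'] -> ['b', 'a', 'e']
'b': index 0 in ['b', 'a', 'e'] -> ['b', 'a', 'e']
'b': index 0 in ['b', 'a', 'e'] -> ['b', 'a', 'e']
'e': index 2 in ['b', 'a', 'e'] -> ['e', 'b', 'a']


Output: [2, 1, 2, 0, 0, 2]


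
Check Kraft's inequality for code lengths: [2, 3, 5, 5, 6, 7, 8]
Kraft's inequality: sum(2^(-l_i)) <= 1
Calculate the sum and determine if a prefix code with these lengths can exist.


Sum = 2^(-2) + 2^(-3) + 2^(-5) + 2^(-5) + 2^(-6) + 2^(-7) + 2^(-8)
    = 0.25 + 0.125 + 0.03125 + 0.03125 + 0.015625 + 0.0078125 + 0.00390625
    = 119/256 = 0.46484375
Since 0.46484375 <= 1, Kraft's inequality IS satisfied.
A prefix code with these lengths CAN exist.

Kraft sum = 0.46484375. Satisfied.


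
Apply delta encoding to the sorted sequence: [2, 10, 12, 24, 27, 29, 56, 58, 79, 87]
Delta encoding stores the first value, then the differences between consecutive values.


First value: 2
Deltas:
  10 - 2 = 8
  12 - 10 = 2
  24 - 12 = 12
  27 - 24 = 3
  29 - 27 = 2
  56 - 29 = 27
  58 - 56 = 2
  79 - 58 = 21
  87 - 79 = 8


Delta encoded: [2, 8, 2, 12, 3, 2, 27, 2, 21, 8]


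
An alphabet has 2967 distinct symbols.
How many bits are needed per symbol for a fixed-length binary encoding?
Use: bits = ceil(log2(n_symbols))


log2(2967) = 11.5348
Bracket: 2^11 = 2048 < 2967 <= 2^12 = 4096
So ceil(log2(2967)) = 12

bits = ceil(log2(2967)) = ceil(11.5348) = 12 bits


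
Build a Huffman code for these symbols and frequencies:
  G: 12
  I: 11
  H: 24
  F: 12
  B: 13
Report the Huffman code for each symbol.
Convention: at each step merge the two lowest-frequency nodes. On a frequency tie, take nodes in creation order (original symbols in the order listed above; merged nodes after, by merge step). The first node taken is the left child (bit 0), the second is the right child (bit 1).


Huffman tree construction:
Step 1: Merge I(11) + G(12) = 23
Step 2: Merge F(12) + B(13) = 25
Step 3: Merge (I+G)(23) + H(24) = 47
Step 4: Merge (F+B)(25) + ((I+G)+H)(47) = 72
Read each symbol's code off the tree from the root (left child = 0, right child = 1).

Codes:
  G: 101 (length 3)
  I: 100 (length 3)
  H: 11 (length 2)
  F: 00 (length 2)
  B: 01 (length 2)
Average code length: 167/72 = 2.3194 bits/symbol


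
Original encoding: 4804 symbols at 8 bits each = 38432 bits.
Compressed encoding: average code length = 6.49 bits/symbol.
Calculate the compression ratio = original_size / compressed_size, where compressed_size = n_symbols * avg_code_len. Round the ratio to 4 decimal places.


original_size = n_symbols * orig_bits = 4804 * 8 = 38432 bits
compressed_size = n_symbols * avg_code_len = 4804 * 6.49 = 31177.96 bits
ratio = original_size / compressed_size = 38432 / 31177.96 = 1.2327

Compression ratio = 1.2327


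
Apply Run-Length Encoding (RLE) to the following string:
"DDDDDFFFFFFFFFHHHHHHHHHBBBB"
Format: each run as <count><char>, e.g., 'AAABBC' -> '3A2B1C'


Scanning runs left to right:
  i=0: run of 'D' x 5 -> '5D'
  i=5: run of 'F' x 9 -> '9F'
  i=14: run of 'H' x 9 -> '9H'
  i=23: run of 'B' x 4 -> '4B'

RLE = 5D9F9H4B


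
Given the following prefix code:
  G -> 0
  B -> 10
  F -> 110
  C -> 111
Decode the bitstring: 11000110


Decoding step by step:
Bits 110 -> F
Bits 0 -> G
Bits 0 -> G
Bits 110 -> F


Decoded message: FGGF


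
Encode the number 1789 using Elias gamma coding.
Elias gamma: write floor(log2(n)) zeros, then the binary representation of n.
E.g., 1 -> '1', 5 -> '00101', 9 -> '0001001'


num_bits = floor(log2(1789)) + 1 = 11
leading_zeros = num_bits - 1 = 10
binary(1789) = 11011111101

Elias gamma(1789) = '0000000000' + '11011111101' = 000000000011011111101 (21 bits)


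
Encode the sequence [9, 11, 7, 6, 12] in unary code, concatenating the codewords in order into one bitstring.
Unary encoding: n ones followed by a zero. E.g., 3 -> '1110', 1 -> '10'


Encode each number as n ones followed by a terminating 0:
  9 -> 1111111110 (10 bits)
  11 -> 111111111110 (12 bits)
  7 -> 11111110 (8 bits)
  6 -> 1111110 (7 bits)
  12 -> 1111111111110 (13 bits)
Total length = 10 + 12 + 8 + 7 + 13 = 50 bits.

Unary([9, 11, 7, 6, 12]) = 11111111101111111111101111111011111101111111111110 (50 bits)


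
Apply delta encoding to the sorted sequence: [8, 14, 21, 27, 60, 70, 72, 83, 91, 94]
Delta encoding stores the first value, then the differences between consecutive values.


First value: 8
Deltas:
  14 - 8 = 6
  21 - 14 = 7
  27 - 21 = 6
  60 - 27 = 33
  70 - 60 = 10
  72 - 70 = 2
  83 - 72 = 11
  91 - 83 = 8
  94 - 91 = 3


Delta encoded: [8, 6, 7, 6, 33, 10, 2, 11, 8, 3]


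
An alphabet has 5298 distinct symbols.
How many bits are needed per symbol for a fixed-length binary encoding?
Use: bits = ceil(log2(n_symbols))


log2(5298) = 12.3712
Bracket: 2^12 = 4096 < 5298 <= 2^13 = 8192
So ceil(log2(5298)) = 13

bits = ceil(log2(5298)) = ceil(12.3712) = 13 bits


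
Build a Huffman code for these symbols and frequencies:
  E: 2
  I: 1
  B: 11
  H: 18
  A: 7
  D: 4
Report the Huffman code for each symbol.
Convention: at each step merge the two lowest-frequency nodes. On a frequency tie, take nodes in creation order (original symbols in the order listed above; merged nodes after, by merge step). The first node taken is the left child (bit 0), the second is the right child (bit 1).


Huffman tree construction:
Step 1: Merge I(1) + E(2) = 3
Step 2: Merge (I+E)(3) + D(4) = 7
Step 3: Merge A(7) + ((I+E)+D)(7) = 14
Step 4: Merge B(11) + (A+((I+E)+D))(14) = 25
Step 5: Merge H(18) + (B+(A+((I+E)+D)))(25) = 43
Read each symbol's code off the tree from the root (left child = 0, right child = 1).

Codes:
  E: 11101 (length 5)
  I: 11100 (length 5)
  B: 10 (length 2)
  H: 0 (length 1)
  A: 110 (length 3)
  D: 1111 (length 4)
Average code length: 92/43 = 2.1395 bits/symbol


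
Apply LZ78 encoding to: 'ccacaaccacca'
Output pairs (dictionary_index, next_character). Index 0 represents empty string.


LZ78 encoding steps:
Dictionary: {0: ''}
Step 1: w='' (idx 0), next='c' -> output (0, 'c'), add 'c' as idx 1
Step 2: w='c' (idx 1), next='a' -> output (1, 'a'), add 'ca' as idx 2
Step 3: w='ca' (idx 2), next='a' -> output (2, 'a'), add 'caa' as idx 3
Step 4: w='c' (idx 1), next='c' -> output (1, 'c'), add 'cc' as idx 4
Step 5: w='' (idx 0), next='a' -> output (0, 'a'), add 'a' as idx 5
Step 6: w='cc' (idx 4), next='a' -> output (4, 'a'), add 'cca' as idx 6


Encoded: [(0, 'c'), (1, 'a'), (2, 'a'), (1, 'c'), (0, 'a'), (4, 'a')]


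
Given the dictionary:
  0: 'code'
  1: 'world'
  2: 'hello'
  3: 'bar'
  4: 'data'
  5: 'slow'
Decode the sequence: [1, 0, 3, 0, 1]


Look up each index in the dictionary:
  1 -> 'world'
  0 -> 'code'
  3 -> 'bar'
  0 -> 'code'
  1 -> 'world'

Decoded: "world code bar code world"


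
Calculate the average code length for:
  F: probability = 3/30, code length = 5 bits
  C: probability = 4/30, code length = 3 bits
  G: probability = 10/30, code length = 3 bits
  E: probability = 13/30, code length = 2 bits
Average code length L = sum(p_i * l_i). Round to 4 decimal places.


Weighted contributions p_i * l_i:
  F: (3/30) * 5 = 15/30
  C: (4/30) * 3 = 12/30
  G: (10/30) * 3 = 30/30
  E: (13/30) * 2 = 26/30
Sum = (15 + 12 + 30 + 26)/30 = 83/30

L = 83/30 = 2.7667 bits/symbol


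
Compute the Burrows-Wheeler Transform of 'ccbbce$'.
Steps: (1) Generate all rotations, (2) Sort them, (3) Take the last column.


Rotations (sorted):
  0: $ccbbce -> last char: e
  1: bbce$cc -> last char: c
  2: bce$ccb -> last char: b
  3: cbbce$c -> last char: c
  4: ccbbce$ -> last char: $
  5: ce$ccbb -> last char: b
  6: e$ccbbc -> last char: c


BWT = ecbc$bc


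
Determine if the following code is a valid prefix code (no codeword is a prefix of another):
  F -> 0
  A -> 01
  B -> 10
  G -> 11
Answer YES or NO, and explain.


Checking each pair (does one codeword prefix another?):
  F='0' vs A='01': prefix -- VIOLATION

NO -- this is NOT a valid prefix code. F (0) is a prefix of A (01).


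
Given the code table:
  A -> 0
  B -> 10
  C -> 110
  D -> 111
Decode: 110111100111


Decoding:
110 -> C
111 -> D
10 -> B
0 -> A
111 -> D


Result: CDBAD


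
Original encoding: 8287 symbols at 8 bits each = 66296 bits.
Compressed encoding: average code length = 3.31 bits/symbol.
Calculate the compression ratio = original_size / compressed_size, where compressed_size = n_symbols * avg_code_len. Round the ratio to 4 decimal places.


original_size = n_symbols * orig_bits = 8287 * 8 = 66296 bits
compressed_size = n_symbols * avg_code_len = 8287 * 3.31 = 27429.97 bits
ratio = original_size / compressed_size = 66296 / 27429.97 = 2.4169

Compression ratio = 2.4169


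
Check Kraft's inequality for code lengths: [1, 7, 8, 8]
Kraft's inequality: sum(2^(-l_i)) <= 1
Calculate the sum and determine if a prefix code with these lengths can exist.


Sum = 2^(-1) + 2^(-7) + 2^(-8) + 2^(-8)
    = 0.5 + 0.0078125 + 0.00390625 + 0.00390625
    = 132/256 = 0.515625
Since 0.515625 <= 1, Kraft's inequality IS satisfied.
A prefix code with these lengths CAN exist.

Kraft sum = 0.515625. Satisfied.


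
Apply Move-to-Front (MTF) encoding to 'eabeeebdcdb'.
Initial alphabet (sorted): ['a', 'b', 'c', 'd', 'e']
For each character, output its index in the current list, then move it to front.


MTF encoding:
'e': index 4 in ['a', 'b', 'c', 'd', 'e'] -> ['e', 'a', 'b', 'c', 'd']
'a': index 1 in ['e', 'a', 'b', 'c', 'd'] -> ['a', 'e', 'b', 'c', 'd']
'b': index 2 in ['a', 'e', 'b', 'c', 'd'] -> ['b', 'a', 'e', 'c', 'd']
'e': index 2 in ['b', 'a', 'e', 'c', 'd'] -> ['e', 'b', 'a', 'c', 'd']
'e': index 0 in ['e', 'b', 'a', 'c', 'd'] -> ['e', 'b', 'a', 'c', 'd']
'e': index 0 in ['e', 'b', 'a', 'c', 'd'] -> ['e', 'b', 'a', 'c', 'd']
'b': index 1 in ['e', 'b', 'a', 'c', 'd'] -> ['b', 'e', 'a', 'c', 'd']
'd': index 4 in ['b', 'e', 'a', 'c', 'd'] -> ['d', 'b', 'e', 'a', 'c']
'c': index 4 in ['d', 'b', 'e', 'a', 'c'] -> ['c', 'd', 'b', 'e', 'a']
'd': index 1 in ['c', 'd', 'b', 'e', 'a'] -> ['d', 'c', 'b', 'e', 'a']
'b': index 2 in ['d', 'c', 'b', 'e', 'a'] -> ['b', 'd', 'c', 'e', 'a']


Output: [4, 1, 2, 2, 0, 0, 1, 4, 4, 1, 2]


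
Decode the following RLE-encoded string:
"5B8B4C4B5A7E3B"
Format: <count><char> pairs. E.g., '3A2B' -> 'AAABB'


Expanding each <count><char> pair:
  5B -> 'BBBBB'
  8B -> 'BBBBBBBB'
  4C -> 'CCCC'
  4B -> 'BBBB'
  5A -> 'AAAAA'
  7E -> 'EEEEEEE'
  3B -> 'BBB'

Decoded = BBBBBBBBBBBBBCCCCBBBBAAAAAEEEEEEEBBB


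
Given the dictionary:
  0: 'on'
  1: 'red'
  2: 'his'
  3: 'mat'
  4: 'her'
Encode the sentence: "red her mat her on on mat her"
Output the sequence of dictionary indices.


Look up each word in the dictionary:
  'red' -> 1
  'her' -> 4
  'mat' -> 3
  'her' -> 4
  'on' -> 0
  'on' -> 0
  'mat' -> 3
  'her' -> 4

Encoded: [1, 4, 3, 4, 0, 0, 3, 4]


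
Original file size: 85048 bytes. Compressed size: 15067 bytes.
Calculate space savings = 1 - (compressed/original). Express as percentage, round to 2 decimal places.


ratio = compressed/original = 15067/85048 = 0.177159
savings = 1 - ratio = 1 - 0.177159 = 0.822841
as a percentage: 0.822841 * 100 = 82.28%

Space savings = 1 - 15067/85048 = 82.28%


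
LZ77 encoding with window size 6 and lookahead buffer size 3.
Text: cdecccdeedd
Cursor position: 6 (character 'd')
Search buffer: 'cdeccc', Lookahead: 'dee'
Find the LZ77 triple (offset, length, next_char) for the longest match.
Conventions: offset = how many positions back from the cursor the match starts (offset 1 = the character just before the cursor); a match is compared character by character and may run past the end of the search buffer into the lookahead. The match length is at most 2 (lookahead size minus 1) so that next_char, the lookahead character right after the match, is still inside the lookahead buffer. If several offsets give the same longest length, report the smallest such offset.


Try each offset into the search buffer:
  offset=1 (pos 5, char 'c'): match length 0
  offset=2 (pos 4, char 'c'): match length 0
  offset=3 (pos 3, char 'c'): match length 0
  offset=4 (pos 2, char 'e'): match length 0
  offset=5 (pos 1, char 'd'): match length 2
  offset=6 (pos 0, char 'c'): match length 0
Longest match has length 2 at offset 5.
next_char = character at position 6 + 2 = 8 -> 'e'

Best match: offset=5, length=2 (matching 'de' starting at position 1)
LZ77 triple: (5, 2, 'e')


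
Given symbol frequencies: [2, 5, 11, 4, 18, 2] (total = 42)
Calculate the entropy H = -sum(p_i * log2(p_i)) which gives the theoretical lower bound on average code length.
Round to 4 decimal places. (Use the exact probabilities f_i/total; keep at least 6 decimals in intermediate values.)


Per-symbol terms -p_i * log2(p_i) with p_i = f_i/42:
  p = 2/42 = 0.047619: log2(p) = -4.392317, -p*log2(p) = 0.209158
  p = 5/42 = 0.119048: log2(p) = -3.070389, -p*log2(p) = 0.365523
  p = 11/42 = 0.261905: log2(p) = -1.932886, -p*log2(p) = 0.506232
  p = 4/42 = 0.095238: log2(p) = -3.392317, -p*log2(p) = 0.323078
  p = 18/42 = 0.428571: log2(p) = -1.222392, -p*log2(p) = 0.523882
  p = 2/42 = 0.047619: log2(p) = -4.392317, -p*log2(p) = 0.209158
H = 0.209158 + 0.365523 + 0.506232 + 0.323078 + 0.523882 + 0.209158 = 2.137031

H = 2.137 bits/symbol


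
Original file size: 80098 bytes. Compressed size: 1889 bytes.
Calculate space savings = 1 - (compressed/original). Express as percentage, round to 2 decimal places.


ratio = compressed/original = 1889/80098 = 0.023584
savings = 1 - ratio = 1 - 0.023584 = 0.976416
as a percentage: 0.976416 * 100 = 97.64%

Space savings = 1 - 1889/80098 = 97.64%


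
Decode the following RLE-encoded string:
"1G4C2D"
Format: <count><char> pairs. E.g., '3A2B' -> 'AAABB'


Expanding each <count><char> pair:
  1G -> 'G'
  4C -> 'CCCC'
  2D -> 'DD'

Decoded = GCCCCDD


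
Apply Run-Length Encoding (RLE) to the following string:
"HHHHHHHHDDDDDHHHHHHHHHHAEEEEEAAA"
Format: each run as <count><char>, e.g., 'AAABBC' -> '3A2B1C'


Scanning runs left to right:
  i=0: run of 'H' x 8 -> '8H'
  i=8: run of 'D' x 5 -> '5D'
  i=13: run of 'H' x 10 -> '10H'
  i=23: run of 'A' x 1 -> '1A'
  i=24: run of 'E' x 5 -> '5E'
  i=29: run of 'A' x 3 -> '3A'

RLE = 8H5D10H1A5E3A


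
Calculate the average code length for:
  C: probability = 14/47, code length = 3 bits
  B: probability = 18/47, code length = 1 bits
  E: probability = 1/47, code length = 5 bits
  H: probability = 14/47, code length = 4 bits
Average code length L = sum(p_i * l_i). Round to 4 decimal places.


Weighted contributions p_i * l_i:
  C: (14/47) * 3 = 42/47
  B: (18/47) * 1 = 18/47
  E: (1/47) * 5 = 5/47
  H: (14/47) * 4 = 56/47
Sum = (42 + 18 + 5 + 56)/47 = 121/47

L = 121/47 = 2.5745 bits/symbol


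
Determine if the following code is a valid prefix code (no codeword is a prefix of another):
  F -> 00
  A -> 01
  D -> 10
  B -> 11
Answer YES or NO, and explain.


Checking each pair (does one codeword prefix another?):
  F='00' vs A='01': no prefix
  F='00' vs D='10': no prefix
  F='00' vs B='11': no prefix
  A='01' vs F='00': no prefix
  A='01' vs D='10': no prefix
  A='01' vs B='11': no prefix
  D='10' vs F='00': no prefix
  D='10' vs A='01': no prefix
  D='10' vs B='11': no prefix
  B='11' vs F='00': no prefix
  B='11' vs A='01': no prefix
  B='11' vs D='10': no prefix
No violation found over all pairs.

YES -- this is a valid prefix code. No codeword is a prefix of any other codeword.
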